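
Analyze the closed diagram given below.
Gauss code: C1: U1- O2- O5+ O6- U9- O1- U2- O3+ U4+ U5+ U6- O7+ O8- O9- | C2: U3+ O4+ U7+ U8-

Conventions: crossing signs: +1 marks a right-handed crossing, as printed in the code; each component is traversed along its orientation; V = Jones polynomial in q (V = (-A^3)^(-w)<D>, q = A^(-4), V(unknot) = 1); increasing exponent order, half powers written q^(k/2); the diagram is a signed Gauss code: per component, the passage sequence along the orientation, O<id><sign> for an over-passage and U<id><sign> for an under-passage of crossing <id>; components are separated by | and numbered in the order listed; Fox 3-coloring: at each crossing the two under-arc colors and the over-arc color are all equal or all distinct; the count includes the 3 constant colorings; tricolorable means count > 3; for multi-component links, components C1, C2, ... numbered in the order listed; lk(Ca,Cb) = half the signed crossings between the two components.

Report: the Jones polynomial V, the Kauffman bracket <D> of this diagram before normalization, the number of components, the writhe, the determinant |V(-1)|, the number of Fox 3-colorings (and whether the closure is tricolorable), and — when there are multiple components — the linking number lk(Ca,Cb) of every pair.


V(q) = q^(-7/2) - q^(-5/2) + q^(-3/2) - 2q^(-1/2) - q^(3/2)
bracket: A^-9 + 2A^-1 - A^3 + A^7 - A^11, w = -1
2 components, writhe -1, over 9 crossings
lk(C1,C2) = +1
det 6, colorings 9 of 3^9 — tricolorable
observation: w = -1 shifts under R1 moves; the (-A^3)^(1) factor cancels that in V


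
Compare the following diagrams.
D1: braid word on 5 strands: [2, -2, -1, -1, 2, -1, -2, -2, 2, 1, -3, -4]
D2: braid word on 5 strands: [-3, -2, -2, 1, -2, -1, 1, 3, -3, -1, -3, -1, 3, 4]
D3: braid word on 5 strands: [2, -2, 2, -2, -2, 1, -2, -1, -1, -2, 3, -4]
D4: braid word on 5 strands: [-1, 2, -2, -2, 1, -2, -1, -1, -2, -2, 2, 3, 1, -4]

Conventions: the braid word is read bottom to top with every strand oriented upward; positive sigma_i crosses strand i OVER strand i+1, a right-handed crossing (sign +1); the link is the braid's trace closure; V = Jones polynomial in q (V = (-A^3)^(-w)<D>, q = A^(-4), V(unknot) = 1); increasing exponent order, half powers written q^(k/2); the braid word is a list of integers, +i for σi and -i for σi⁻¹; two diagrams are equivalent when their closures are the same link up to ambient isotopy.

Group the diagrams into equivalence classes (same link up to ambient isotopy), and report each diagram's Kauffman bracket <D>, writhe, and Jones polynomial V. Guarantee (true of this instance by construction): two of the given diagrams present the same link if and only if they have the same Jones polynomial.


equivalence classes: {D1} | {D2, D3, D4}
D1 (bracket A^-12; 12 crossings at w = -4): V = 1
D2 (bracket A^-8 - A^-4 + 2 - A^4 + A^8 - A^12; 14 crossings at w = -4): V = -q^-6 + q^-5 - q^-4 + 2q^-3 - q^-2 + q^-1
V(D3) = -q^-6 + q^-5 - q^-4 + 2q^-3 - q^-2 + q^-1  (w -4, c 12, <D> = A^-8 - A^-4 + 2 - A^4 + A^8 - A^12)
V(D4) = -q^-6 + q^-5 - q^-4 + 2q^-3 - q^-2 + q^-1  (w -4, c 14, <D> = A^-8 - A^-4 + 2 - A^4 + A^8 - A^12)
key observation: 2 classes among 4 diagrams; unequal V(q) rules out equality


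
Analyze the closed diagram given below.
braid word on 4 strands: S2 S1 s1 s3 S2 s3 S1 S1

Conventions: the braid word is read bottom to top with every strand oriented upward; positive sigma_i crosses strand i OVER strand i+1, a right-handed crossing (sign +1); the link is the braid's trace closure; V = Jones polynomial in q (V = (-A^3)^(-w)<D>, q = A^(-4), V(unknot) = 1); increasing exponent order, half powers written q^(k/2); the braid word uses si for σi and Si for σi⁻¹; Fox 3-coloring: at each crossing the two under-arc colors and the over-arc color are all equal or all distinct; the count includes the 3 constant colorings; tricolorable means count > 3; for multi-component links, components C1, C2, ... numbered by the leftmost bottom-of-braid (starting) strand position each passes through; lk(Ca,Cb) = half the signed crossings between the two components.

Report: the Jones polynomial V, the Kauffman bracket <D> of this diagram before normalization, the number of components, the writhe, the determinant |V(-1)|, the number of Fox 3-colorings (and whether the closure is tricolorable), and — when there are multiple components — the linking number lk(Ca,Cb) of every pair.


V = -q^(-9/2) + q^(-7/2) - 2q^(-5/2) + 2q^(-3/2) - 2q^(-1/2) + q^(1/2) - q^(3/2)
<D> = -A^-12 + A^-8 - 2A^-4 + 2 - 2A^4 + A^8 - A^12 (w = -2)
2 components over 8 crossings, w = -2
lk(C1,C2): -1
3 Fox colorings among 3^8, |V(-1)| = 10: not tricolorable
why: det 10 = |V(-1)|; not divisible by 3, so not tricolorable


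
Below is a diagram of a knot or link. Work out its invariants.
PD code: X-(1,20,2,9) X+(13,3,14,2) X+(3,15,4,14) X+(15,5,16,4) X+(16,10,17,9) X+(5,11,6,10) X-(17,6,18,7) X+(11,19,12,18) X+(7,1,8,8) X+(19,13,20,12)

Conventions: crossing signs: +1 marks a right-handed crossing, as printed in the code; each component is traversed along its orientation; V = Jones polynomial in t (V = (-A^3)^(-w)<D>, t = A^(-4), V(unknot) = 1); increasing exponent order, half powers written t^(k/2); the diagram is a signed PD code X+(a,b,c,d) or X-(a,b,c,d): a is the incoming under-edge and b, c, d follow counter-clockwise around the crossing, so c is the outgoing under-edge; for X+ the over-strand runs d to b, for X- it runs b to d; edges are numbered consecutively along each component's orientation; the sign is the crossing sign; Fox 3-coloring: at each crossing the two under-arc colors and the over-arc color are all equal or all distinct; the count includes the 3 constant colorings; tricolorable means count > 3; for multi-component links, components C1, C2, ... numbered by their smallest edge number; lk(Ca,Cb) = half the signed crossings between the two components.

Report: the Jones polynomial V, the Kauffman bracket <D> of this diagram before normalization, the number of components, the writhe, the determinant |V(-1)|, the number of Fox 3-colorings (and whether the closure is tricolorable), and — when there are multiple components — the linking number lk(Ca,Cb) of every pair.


V(t) = -t^(3/2) - 2t^(7/2) + t^(9/2) - t^(11/2) + t^(13/2)
bracket: A^-8 - A^-4 + 1 - 2A^4 - A^12, w = +6
2 components, writhe +6, over 10 crossings
lk(C1,C2) = +1
det 6, colorings 9 of 3^10 — tricolorable
observation: det 6 = |V(-1)|; divisible by 3, so tricolorable


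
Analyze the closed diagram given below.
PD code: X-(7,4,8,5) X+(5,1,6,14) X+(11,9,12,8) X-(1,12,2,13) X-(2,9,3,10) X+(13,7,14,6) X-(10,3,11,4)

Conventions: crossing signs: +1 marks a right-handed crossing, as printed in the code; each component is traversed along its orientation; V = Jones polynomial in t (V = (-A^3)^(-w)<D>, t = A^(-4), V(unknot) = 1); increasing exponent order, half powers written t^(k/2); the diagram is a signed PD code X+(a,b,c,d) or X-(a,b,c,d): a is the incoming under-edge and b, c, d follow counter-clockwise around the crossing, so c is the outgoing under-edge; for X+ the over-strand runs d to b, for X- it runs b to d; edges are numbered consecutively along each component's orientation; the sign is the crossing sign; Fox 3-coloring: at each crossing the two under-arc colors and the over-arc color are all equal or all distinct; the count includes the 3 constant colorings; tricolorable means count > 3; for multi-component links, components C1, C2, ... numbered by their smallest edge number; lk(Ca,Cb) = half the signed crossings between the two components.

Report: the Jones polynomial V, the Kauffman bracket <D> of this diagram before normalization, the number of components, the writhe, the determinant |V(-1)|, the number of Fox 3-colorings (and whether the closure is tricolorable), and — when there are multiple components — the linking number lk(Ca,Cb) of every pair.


V = t^-4 - t^-3 + t^-2 - 2t^-1 + 2 - t + t^2
<D> = -A^-11 + A^-7 - 2A^-3 + 2A - A^5 + A^9 - A^13 (w = -1)
1 component over 7 crossings, w = -1
9 Fox colorings among 3^7, |V(-1)| = 9: tricolorable
why: the span of V is 6, forcing >= 6 crossings in any diagram


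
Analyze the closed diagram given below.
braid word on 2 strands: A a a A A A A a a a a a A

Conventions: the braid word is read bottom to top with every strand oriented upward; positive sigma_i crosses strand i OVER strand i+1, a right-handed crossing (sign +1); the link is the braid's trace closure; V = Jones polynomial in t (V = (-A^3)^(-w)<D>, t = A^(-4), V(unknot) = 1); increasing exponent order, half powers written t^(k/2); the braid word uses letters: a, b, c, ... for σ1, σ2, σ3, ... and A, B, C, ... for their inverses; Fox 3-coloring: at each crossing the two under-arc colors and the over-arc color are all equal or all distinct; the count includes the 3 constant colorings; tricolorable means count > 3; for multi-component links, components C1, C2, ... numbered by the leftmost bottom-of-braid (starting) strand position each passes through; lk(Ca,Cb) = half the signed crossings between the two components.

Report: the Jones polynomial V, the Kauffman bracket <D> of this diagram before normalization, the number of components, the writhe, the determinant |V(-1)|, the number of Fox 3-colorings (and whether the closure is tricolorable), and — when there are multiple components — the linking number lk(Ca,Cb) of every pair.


V(t) = 1
bracket: -A^3, w = +1
1 component, writhe +1, over 13 crossings
det 1, colorings 3 of 3^13 — not tricolorable
observation: inverse pairs cancel, leaving σ1


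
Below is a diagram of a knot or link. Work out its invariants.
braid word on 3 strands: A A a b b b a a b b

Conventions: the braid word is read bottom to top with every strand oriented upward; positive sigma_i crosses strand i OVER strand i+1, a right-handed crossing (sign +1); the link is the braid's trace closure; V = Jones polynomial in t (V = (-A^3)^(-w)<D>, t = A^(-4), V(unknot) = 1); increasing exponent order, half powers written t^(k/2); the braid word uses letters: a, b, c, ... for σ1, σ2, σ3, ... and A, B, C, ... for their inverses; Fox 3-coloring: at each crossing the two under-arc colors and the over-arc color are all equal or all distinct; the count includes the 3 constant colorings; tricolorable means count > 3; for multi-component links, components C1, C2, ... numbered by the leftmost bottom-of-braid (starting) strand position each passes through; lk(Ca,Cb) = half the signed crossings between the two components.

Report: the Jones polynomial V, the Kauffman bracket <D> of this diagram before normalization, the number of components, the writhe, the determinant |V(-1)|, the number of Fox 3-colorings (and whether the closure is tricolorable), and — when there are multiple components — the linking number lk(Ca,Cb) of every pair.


Jones polynomial: V(t) = t^2 - t^3 + 3t^4 - 3t^5 + 3t^6 - 3t^7 + 2t^8 - t^9
<D> = -A^-18 + 2A^-14 - 3A^-10 + 3A^-6 - 3A^-2 + 3A^2 - A^6 + A^10; writhe +6
components 1, writhe +6 (10 crossings)
3-colorings: 3 of 3^10, det 17 — not tricolorable
note: V spans 7 powers of t: at least 7 crossings in any diagram


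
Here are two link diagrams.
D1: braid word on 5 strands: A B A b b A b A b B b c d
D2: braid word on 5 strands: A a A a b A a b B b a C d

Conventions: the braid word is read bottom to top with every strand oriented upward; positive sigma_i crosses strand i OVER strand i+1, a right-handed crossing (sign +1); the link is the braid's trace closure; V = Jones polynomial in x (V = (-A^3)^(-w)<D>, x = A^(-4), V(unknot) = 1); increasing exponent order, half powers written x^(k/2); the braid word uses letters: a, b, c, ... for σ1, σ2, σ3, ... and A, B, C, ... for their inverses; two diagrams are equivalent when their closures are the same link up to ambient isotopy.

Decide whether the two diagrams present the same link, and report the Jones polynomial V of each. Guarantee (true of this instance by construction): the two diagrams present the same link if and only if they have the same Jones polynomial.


equivalent: no
V(D1) = x^(-7/2) - 2x^(-5/2) + x^(-3/2) - 2x^(-1/2) + x^(1/2) - x^(3/2)  (w +1, c 13, <D> = A^-3 - A + 2A^5 - A^9 + 2A^13 - A^17)
D2 (bracket A^-1 + A^7; 13 crossings at w = +3): V = -x^(1/2) - x^(5/2)
why: 2 values of V(x) split the 2 diagrams


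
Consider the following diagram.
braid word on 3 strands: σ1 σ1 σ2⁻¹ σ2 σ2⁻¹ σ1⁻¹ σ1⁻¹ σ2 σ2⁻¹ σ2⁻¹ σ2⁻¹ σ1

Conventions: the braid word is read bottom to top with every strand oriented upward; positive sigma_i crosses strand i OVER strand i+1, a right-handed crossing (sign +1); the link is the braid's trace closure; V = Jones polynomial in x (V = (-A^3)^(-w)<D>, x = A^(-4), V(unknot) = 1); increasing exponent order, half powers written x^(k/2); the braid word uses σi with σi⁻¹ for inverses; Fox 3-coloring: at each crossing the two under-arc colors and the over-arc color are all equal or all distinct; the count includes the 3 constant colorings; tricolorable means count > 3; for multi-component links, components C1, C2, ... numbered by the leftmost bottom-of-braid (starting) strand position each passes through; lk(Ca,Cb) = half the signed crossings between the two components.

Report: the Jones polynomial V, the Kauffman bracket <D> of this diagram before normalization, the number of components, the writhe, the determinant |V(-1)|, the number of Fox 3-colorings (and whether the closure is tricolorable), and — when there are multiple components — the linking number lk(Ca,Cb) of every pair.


Jones polynomial: V(x) = -x^-5 + x^-4 - x^-3 + 2x^-2 - x^-1 + 2 - x
<D> = -A^-10 + 2A^-6 - A^-2 + 2A^2 - A^6 + A^10 - A^14; writhe -2
components 1, writhe -2 (12 crossings)
3-colorings: 9 of 3^12, det 9 — tricolorable
note: the span of V is 6, forcing >= 6 crossings in any diagram


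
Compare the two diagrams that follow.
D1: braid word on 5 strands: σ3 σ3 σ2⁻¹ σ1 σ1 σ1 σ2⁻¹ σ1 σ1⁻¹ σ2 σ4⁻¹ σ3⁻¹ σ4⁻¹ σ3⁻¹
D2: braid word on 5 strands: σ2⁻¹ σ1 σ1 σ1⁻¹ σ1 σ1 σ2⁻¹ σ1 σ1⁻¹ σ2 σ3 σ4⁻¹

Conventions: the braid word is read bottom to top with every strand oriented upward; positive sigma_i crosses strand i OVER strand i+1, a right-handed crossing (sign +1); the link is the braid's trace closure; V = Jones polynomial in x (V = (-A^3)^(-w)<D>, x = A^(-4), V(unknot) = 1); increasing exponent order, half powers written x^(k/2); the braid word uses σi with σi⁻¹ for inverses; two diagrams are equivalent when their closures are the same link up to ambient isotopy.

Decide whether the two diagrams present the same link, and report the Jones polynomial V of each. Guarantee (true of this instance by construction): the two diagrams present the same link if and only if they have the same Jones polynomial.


equivalent: yes
D1 (bracket -A^-16 + A^-12 + A^-4; 14 crossings at w = 0): V = x + x^3 - x^4
V(D2) = x + x^3 - x^4  (w +2, c 12, <D> = -A^-10 + A^-6 + A^2)
key observation: all 2 diagrams share one V(x), hence one class


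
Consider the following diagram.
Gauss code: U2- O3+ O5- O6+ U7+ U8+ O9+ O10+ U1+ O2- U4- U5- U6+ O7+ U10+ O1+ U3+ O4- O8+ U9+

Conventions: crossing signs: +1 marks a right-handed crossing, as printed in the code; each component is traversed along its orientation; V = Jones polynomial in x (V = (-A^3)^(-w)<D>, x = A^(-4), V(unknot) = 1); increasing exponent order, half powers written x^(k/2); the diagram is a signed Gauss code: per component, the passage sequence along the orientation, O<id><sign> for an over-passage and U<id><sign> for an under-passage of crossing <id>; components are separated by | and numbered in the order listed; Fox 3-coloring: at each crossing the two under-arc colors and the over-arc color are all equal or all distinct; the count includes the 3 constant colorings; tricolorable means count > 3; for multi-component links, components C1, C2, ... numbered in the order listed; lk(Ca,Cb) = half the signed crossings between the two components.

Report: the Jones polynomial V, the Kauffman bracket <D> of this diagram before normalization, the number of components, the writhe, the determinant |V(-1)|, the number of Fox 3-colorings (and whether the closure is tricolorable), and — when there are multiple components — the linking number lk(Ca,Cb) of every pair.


Jones polynomial: V(x) = 2x - 2x^2 + 3x^3 - 3x^4 + 2x^5 - 2x^6 + x^7
<D> = A^-16 - 2A^-12 + 2A^-8 - 3A^-4 + 3 - 2A^4 + 2A^8; writhe +4
components 1, writhe +4 (10 crossings)
3-colorings: 9 of 3^10, det 15 — tricolorable
note: |V(-1)| = 15: so tricolorable, since 3 divides 15


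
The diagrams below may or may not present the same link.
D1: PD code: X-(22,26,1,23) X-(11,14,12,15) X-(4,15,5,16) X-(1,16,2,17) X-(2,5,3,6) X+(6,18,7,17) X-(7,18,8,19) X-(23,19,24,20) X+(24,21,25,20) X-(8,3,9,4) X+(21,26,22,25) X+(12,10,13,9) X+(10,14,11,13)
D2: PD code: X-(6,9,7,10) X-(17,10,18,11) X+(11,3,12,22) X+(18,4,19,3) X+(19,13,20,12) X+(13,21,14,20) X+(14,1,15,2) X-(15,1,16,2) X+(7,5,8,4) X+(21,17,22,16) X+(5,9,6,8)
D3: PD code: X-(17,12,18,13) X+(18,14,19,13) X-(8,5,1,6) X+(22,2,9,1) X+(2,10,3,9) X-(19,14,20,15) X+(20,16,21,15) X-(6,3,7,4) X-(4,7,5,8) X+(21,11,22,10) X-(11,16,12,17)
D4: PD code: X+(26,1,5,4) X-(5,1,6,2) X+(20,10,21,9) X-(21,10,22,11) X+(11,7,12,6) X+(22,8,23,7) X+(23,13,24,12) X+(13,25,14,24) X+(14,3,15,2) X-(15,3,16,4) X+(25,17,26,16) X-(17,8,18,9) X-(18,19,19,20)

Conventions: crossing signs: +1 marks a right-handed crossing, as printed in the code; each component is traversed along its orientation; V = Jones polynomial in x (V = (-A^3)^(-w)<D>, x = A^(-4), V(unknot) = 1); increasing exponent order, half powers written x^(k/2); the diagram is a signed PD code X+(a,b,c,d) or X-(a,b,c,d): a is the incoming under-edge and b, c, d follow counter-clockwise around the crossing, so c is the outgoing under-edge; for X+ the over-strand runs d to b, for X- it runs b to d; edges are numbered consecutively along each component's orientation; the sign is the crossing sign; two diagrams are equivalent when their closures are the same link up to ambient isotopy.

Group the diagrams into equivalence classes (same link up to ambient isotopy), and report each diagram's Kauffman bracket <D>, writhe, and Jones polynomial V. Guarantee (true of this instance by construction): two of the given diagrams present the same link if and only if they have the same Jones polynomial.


equivalence classes: {D1} | {D2, D4} | {D3}
D1 (bracket A^-7 + A^-3 + A - A^9; 13 crossings at w = -3): V = x^(-9/2) - x^(-5/2) - x^(-3/2) - x^(-1/2)
V(D2) = -x^(1/2) - x^(3/2) - x^(5/2) + x^(9/2)  [11 crossings, <D> = -A^-3 + A^5 + A^9 + A^13, w = +5]
V(D3) = x^(-7/2) - x^(-5/2) + x^(-3/2) - 2x^(-1/2) - x^(3/2)  (w -1, c 11, <D> = A^-9 + 2A^-1 - A^3 + A^7 - A^11)
V(D4) = -x^(1/2) - x^(3/2) - x^(5/2) + x^(9/2)  (w +3, c 13, <D> = -A^-9 + A^-1 + A^3 + A^7)
key observation: comparing 4 Jones polynomials yields 3 groups


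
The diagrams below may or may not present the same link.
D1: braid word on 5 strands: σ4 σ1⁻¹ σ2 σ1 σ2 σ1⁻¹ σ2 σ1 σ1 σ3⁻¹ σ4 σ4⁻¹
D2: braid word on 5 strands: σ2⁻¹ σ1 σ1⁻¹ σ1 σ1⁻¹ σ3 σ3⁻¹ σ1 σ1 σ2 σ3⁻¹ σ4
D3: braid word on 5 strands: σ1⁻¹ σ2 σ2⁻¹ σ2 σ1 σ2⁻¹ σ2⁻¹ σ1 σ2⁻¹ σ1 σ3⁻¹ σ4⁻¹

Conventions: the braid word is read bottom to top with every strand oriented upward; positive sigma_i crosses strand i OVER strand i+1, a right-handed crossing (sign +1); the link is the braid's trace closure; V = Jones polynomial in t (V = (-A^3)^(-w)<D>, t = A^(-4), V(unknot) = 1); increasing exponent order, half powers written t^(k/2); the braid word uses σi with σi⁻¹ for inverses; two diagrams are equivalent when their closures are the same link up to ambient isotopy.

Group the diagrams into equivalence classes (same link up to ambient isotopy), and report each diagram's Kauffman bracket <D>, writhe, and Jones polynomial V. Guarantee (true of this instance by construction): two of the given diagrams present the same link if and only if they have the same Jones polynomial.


grouping into links: {D1} | {D2} | {D3}
V(D1) = t + 2t^3 + t^5  (w +4, c 12, <D> = A^-8 + 2 + A^8)
D2 (bracket A^-6 + A^-2 + A^2 + A^6; 12 crossings at w = +2): V = 1 + t + t^2 + t^3
V(D3) = t^-2 + 2 + t^2  (w -2, c 12, <D> = A^-14 + 2A^-6 + A^2)
key observation: comparing 3 Jones polynomials yields 3 groups


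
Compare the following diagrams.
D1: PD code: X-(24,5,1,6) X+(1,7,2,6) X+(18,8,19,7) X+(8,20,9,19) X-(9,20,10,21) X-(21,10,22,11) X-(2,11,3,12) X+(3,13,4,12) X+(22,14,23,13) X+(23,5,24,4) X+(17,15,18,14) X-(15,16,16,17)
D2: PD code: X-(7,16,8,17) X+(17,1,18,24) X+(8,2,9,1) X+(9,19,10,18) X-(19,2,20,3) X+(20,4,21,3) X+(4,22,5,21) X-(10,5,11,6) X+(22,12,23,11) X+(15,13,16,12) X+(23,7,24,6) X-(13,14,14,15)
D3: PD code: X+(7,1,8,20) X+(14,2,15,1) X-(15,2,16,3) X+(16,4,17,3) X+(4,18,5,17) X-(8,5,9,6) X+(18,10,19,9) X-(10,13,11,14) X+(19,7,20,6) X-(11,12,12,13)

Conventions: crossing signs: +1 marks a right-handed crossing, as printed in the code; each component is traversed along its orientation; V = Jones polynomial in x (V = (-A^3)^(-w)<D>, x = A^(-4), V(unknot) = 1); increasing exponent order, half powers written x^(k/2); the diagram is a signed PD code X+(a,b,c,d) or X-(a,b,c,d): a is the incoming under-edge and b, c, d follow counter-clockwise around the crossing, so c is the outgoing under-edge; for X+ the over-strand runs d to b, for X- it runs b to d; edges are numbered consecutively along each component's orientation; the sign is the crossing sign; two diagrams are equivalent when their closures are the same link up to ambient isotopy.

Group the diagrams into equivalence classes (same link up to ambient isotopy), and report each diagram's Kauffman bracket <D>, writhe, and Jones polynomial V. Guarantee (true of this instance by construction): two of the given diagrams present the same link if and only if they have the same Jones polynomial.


grouping into links: {D1} | {D2, D3}
V(D1) = 1  (w +2, c 12, <D> = A^6)
V(D2) = x - x^2 + 2x^3 - x^4 + x^5 - x^6  (w +4, c 12, <D> = -A^-12 + A^-8 - A^-4 + 2 - A^4 + A^8)
V(D3) = x - x^2 + 2x^3 - x^4 + x^5 - x^6  (w +2, c 10, <D> = -A^-18 + A^-14 - A^-10 + 2A^-6 - A^-2 + A^2)
key observation: 2 classes among 3 diagrams; unequal V(x) rules out equality


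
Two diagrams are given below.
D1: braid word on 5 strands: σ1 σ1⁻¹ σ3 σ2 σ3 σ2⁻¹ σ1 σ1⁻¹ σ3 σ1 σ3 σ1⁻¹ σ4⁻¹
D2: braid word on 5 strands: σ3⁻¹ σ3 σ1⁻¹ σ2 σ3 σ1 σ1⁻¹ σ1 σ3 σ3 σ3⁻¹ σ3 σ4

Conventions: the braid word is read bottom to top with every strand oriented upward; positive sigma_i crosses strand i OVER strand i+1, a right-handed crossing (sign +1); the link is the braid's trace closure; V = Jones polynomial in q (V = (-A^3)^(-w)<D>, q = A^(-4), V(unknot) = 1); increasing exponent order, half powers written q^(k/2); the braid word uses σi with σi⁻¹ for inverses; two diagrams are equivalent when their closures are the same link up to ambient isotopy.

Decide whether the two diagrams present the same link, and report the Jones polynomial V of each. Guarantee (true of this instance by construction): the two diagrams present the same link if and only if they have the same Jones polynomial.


same link: yes
V(D1) = -q^(1/2) - q^(3/2) - q^(5/2) + q^(9/2)  [13 crossings, <D> = -A^-9 + A^-1 + A^3 + A^7, w = +3]
V(D2) = -q^(1/2) - q^(3/2) - q^(5/2) + q^(9/2)  (w +5, c 13, <D> = -A^-3 + A^5 + A^9 + A^13)
note: all 2 diagrams share one V(q), hence one class


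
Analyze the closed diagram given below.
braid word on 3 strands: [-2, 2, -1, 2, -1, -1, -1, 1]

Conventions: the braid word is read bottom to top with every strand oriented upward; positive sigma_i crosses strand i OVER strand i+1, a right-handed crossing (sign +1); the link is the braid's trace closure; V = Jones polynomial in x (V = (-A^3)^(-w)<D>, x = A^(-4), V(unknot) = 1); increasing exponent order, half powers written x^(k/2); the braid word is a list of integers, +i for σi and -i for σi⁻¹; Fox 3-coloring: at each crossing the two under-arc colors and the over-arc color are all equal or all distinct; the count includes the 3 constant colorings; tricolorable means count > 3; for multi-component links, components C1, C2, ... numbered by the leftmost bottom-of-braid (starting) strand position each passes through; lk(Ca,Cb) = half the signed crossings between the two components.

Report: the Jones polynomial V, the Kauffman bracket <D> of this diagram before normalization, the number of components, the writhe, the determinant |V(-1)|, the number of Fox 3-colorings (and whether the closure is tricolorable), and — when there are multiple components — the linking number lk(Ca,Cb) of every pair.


Jones polynomial: V(x) = -x^-4 + x^-3 + x^-1
<D> = A^-2 + A^6 - A^10; writhe -2
components 1, writhe -2 (8 crossings)
3-colorings: 9 of 3^8, det 3 — tricolorable
note: the span of V is 3, forcing >= 3 crossings in any diagram


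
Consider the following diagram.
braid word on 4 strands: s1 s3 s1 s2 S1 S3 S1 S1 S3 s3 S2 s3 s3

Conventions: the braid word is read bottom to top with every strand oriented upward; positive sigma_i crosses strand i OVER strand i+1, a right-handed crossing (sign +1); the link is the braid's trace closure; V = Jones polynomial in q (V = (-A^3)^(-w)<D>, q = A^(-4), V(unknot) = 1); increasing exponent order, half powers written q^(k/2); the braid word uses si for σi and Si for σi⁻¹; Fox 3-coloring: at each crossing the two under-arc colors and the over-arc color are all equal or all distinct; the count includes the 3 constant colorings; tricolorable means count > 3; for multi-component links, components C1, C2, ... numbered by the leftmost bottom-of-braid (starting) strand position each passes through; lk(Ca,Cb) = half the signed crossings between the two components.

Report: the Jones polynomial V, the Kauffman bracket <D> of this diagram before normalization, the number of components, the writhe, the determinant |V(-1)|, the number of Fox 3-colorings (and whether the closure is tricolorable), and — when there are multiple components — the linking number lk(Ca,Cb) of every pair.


V(q) = -q^-1 + 2 - q + 2q^2 - q^3 + q^4 - q^5
bracket: A^-17 - A^-13 + A^-9 - 2A^-5 + A^-1 - 2A^3 + A^7, w = +1
1 component, writhe +1, over 13 crossings
det 9, colorings 9 of 3^13 — tricolorable
observation: w = +1 shifts under R1 moves; the (-A^3)^(-1) factor cancels that in V


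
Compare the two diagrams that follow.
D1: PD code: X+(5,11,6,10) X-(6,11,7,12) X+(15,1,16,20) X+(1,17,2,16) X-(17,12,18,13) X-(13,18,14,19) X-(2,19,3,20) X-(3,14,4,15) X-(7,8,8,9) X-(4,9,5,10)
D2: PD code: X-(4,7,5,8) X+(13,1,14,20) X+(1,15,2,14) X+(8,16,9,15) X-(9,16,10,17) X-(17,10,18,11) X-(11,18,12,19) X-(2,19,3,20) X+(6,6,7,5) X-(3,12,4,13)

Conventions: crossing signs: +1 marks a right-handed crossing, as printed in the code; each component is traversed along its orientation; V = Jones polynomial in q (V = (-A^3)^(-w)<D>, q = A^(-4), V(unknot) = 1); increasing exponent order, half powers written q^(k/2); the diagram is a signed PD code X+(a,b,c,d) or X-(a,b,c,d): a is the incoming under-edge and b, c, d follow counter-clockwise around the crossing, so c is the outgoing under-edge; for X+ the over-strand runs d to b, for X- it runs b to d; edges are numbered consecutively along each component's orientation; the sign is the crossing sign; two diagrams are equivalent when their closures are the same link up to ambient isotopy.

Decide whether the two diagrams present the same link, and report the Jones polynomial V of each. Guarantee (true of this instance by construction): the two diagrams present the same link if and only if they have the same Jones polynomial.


equivalent: yes
V(D1) = 1  (w -4, c 10, <D> = A^-12)
V(D2) = 1  [10 crossings, <D> = A^-6, w = -2]
key observation: from 10 to 10 crossings by R-moves: one link, two diagrams


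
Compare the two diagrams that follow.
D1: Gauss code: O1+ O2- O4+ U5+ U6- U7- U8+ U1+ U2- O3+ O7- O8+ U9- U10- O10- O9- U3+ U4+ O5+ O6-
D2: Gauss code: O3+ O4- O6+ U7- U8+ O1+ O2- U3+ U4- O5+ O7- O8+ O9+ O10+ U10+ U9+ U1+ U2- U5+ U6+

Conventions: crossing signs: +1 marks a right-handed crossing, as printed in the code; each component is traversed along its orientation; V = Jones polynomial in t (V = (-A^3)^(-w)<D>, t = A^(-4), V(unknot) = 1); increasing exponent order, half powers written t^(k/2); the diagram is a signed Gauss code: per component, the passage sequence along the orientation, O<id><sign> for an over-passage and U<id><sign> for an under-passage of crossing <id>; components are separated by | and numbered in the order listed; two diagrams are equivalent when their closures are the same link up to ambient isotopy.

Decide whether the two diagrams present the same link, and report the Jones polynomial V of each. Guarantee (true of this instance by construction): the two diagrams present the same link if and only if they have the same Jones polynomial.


same link: yes
V(D1) = 1  [10 crossings, <D> = 1, w = 0]
V(D2) = 1  (w +4, c 10, <D> = A^12)
note: from 10 to 10 crossings by R-moves: one link, two diagrams


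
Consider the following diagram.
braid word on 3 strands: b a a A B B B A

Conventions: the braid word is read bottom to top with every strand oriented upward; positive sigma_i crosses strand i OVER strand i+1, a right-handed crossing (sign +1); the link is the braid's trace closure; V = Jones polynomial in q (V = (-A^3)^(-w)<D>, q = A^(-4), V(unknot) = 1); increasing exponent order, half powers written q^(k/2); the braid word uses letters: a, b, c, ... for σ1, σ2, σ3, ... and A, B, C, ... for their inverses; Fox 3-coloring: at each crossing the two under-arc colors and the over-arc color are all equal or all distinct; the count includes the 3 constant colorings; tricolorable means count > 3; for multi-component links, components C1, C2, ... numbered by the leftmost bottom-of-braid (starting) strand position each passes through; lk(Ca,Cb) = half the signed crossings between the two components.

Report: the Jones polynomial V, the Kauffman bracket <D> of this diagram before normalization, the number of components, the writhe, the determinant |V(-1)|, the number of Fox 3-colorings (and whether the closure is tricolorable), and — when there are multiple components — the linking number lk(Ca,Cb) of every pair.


Jones polynomial: V(q) = -q^-4 + q^-3 + q^-1
<D> = A^-2 + A^6 - A^10; writhe -2
components 1, writhe -2 (8 crossings)
3-colorings: 9 of 3^8, det 3 — tricolorable
note: det 3 = |V(-1)|; divisible by 3, so tricolorable


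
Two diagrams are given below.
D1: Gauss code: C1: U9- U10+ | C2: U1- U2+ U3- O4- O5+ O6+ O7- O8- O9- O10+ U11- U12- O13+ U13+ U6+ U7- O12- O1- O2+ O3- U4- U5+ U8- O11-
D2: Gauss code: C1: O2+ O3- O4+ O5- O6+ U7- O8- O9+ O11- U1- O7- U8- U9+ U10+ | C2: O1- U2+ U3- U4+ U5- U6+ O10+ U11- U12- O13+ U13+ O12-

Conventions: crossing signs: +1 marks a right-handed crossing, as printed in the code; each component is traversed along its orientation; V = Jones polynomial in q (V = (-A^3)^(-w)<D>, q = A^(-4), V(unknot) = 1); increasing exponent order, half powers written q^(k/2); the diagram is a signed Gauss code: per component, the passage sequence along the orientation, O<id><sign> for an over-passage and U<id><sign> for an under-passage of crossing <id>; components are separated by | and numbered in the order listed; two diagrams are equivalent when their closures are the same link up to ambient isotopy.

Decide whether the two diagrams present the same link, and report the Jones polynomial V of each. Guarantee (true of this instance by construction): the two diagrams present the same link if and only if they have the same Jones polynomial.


equivalent: no
V(D1) = q^(-9/2) - q^(-5/2) - q^(-3/2) - q^(-1/2)  (w -3, c 13, <D> = A^-7 + A^-3 + A - A^9)
V(D2) = q^(-7/2) - 2q^(-5/2) + q^(-3/2) - 2q^(-1/2) + q^(1/2) - q^(3/2)  (w -1, c 13, <D> = A^-9 - A^-5 + 2A^-1 - A^3 + 2A^7 - A^11)
why: comparing 2 Jones polynomials yields 2 groups


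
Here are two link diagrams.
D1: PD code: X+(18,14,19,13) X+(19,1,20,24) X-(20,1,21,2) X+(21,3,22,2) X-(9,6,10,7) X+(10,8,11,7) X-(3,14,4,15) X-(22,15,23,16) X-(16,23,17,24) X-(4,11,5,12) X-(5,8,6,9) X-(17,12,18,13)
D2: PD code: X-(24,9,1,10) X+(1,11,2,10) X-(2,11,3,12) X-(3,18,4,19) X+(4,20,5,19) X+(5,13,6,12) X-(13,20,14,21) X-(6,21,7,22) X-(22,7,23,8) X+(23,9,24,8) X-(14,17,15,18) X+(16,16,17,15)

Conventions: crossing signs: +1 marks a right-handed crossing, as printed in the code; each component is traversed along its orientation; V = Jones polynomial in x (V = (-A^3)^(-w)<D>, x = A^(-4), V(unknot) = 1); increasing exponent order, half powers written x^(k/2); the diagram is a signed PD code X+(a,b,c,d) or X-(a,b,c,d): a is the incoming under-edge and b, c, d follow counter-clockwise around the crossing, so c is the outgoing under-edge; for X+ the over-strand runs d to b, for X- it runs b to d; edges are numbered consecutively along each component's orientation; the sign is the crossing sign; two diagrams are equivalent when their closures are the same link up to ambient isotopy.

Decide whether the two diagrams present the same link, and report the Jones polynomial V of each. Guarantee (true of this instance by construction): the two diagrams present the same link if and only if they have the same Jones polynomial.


equivalent: yes
D1 (bracket A^-12; 12 crossings at w = -4): V = 1
D2 (bracket A^-6; 12 crossings at w = -2): V = 1
key observation: all 2 diagrams share one V(x), hence one class


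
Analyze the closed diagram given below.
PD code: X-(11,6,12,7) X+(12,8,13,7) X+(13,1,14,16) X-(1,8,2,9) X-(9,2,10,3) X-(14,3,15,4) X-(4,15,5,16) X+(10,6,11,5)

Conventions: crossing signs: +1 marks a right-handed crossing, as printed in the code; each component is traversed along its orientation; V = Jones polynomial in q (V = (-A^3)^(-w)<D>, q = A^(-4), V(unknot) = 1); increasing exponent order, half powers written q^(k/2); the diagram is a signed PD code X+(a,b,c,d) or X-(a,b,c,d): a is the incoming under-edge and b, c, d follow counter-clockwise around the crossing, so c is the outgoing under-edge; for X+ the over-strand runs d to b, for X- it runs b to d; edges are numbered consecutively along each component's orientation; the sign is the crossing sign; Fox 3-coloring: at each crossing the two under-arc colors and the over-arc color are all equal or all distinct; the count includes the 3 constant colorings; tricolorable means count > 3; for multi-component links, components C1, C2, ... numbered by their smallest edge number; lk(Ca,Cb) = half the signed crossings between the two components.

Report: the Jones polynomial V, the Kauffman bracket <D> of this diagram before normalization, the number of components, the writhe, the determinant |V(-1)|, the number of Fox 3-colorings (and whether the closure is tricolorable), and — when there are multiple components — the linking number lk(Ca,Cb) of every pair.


V = -q^-4 + q^-3 + q^-1
<D> = A^-2 + A^6 - A^10 (w = -2)
1 component over 8 crossings, w = -2
9 Fox colorings among 3^8, |V(-1)| = 3: tricolorable
why: w = -2 shifts under R1 moves; the (-A^3)^(2) factor cancels that in V


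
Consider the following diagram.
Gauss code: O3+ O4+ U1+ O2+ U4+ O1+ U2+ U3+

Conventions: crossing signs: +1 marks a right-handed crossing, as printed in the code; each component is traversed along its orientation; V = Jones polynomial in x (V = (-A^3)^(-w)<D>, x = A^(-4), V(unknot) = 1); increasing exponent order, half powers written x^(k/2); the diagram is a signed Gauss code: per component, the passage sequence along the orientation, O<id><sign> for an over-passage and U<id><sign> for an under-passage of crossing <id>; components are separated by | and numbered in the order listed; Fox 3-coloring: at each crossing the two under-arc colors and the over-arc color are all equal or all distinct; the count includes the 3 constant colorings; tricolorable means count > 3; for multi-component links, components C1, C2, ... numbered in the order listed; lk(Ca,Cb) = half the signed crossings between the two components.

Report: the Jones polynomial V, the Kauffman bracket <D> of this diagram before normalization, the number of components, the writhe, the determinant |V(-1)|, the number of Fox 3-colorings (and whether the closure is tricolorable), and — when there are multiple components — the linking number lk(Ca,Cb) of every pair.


V(x) = x + x^3 - x^4
bracket: -A^-4 + 1 + A^8, w = +4
1 component, writhe +4, over 4 crossings
det 3, colorings 9 of 3^4 — tricolorable
observation: w = +4 (over 4 crossings) is diagram-only; (-A^3)^(-4) removes it from V


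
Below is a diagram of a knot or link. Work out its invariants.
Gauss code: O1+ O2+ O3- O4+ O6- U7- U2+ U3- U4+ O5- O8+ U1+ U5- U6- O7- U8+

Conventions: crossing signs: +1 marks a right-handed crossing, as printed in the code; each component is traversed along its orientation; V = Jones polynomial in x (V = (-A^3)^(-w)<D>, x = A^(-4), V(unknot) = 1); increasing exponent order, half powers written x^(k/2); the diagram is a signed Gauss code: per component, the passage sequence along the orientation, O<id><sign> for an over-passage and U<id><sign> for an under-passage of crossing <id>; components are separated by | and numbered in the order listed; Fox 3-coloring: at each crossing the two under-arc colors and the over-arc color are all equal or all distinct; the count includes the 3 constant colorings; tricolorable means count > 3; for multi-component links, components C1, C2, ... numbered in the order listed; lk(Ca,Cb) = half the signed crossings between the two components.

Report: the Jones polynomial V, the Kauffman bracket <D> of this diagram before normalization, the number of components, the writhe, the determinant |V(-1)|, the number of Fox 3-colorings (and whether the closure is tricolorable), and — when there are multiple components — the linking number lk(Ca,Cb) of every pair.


V = x^-2 - x^-1 + 1 - x + x^2
<D> = A^-8 - A^-4 + 1 - A^4 + A^8 (w = 0)
1 component over 8 crossings, w = 0
3 Fox colorings among 3^8, |V(-1)| = 5: not tricolorable
why: V is palindromic (span 4, det 5): x -> 1/x fixes it; necessary, not sufficient, for amphichirality


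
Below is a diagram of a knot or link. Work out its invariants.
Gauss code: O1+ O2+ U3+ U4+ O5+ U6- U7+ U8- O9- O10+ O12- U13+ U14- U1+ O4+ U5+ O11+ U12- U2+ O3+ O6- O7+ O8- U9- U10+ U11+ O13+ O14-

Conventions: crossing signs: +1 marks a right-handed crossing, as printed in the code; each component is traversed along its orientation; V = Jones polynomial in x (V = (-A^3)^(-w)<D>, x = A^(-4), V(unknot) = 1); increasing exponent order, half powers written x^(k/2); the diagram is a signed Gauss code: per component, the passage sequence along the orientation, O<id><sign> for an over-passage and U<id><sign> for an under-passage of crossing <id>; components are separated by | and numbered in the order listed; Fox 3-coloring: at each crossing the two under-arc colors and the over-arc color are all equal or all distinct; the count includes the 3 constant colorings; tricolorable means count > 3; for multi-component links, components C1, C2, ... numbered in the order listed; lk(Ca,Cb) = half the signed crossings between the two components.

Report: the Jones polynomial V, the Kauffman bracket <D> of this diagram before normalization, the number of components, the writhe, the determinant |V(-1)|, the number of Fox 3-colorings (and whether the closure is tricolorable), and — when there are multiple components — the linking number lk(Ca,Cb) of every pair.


Jones polynomial: V(x) = 2x - 2x^2 + 3x^3 - 3x^4 + 2x^5 - 2x^6 + x^7
<D> = A^-16 - 2A^-12 + 2A^-8 - 3A^-4 + 3 - 2A^4 + 2A^8; writhe +4
components 1, writhe +4 (14 crossings)
3-colorings: 9 of 3^14, det 15 — tricolorable
note: V spans 6 powers of x: at least 6 crossings in any diagram


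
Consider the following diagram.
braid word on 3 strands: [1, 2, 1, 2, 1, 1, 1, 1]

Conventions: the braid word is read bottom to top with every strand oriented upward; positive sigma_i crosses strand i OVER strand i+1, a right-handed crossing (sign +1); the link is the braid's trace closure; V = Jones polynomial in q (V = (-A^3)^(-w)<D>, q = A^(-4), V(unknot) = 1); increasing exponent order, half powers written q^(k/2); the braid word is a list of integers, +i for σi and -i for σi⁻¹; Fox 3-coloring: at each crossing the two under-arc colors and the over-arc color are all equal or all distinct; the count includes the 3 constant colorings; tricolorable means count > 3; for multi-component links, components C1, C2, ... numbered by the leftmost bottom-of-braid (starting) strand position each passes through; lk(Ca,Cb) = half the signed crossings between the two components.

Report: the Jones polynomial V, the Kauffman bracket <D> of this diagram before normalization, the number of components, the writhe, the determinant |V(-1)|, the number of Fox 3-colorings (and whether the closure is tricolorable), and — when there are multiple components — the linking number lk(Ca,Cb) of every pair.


V = q^3 + q^5 - q^6 + q^7 - q^8 + q^9 - q^10
<D> = -A^-16 + A^-12 - A^-8 + A^-4 - 1 + A^4 + A^12 (w = +8)
1 component over 8 crossings, w = +8
3 Fox colorings among 3^8, |V(-1)| = 7: not tricolorable
why: w = +8 shifts under R1 moves; the (-A^3)^(-8) factor cancels that in V
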